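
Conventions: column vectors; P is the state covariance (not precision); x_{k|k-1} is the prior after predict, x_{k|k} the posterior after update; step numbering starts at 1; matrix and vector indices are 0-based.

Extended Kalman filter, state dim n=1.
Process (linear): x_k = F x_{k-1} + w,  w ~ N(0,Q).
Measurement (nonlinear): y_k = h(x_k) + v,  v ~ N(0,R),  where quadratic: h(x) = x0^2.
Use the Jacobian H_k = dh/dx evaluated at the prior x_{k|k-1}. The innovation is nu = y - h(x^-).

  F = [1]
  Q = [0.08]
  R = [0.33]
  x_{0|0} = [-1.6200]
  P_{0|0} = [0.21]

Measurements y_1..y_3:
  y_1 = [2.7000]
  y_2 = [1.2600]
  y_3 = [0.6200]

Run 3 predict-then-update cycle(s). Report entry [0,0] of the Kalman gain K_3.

K[0,0] = -0.2616

step 1: x^-=[-1.6200]  P^-=[0.2900]  H_jac=[-3.2400]  S=[3.3743]  K=[-0.2785]  nu=[0.0756]  x^+=[-1.6411]  P^+=[0.0284]
step 2: x^-=[-1.6411]  P^-=[0.1084]  H_jac=[-3.2821]  S=[1.4973]  K=[-0.2375]  nu=[-1.4330]  x^+=[-1.3007]  P^+=[0.0239]
step 3: x^-=[-1.3007]  P^-=[0.1039]  H_jac=[-2.6013]  S=[1.0330]  K=[-0.2616]  nu=[-1.0717]  x^+=[-1.0203]  P^+=[0.0332]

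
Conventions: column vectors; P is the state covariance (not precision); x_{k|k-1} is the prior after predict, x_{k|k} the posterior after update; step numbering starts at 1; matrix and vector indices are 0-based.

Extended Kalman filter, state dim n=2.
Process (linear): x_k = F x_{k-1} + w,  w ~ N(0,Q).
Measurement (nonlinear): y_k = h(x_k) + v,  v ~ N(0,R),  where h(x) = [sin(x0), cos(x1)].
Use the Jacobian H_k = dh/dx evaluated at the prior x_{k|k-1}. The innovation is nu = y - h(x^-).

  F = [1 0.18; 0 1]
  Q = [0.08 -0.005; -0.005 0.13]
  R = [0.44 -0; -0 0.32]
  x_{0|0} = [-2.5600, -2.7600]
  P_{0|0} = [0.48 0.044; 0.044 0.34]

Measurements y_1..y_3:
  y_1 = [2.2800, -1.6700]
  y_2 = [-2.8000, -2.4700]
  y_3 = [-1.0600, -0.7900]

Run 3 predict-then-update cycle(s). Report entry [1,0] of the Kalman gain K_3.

K[1,0] = 0.1926

step 1: x^-=[-3.0568, -2.7600]  P^-=[0.5869 0.1002; 0.1002 0.4700]  H_jac=[-0.9964 0.0000; 0.0000 0.3724]  S=[1.0226 -0.0372; -0.0372 0.3852]  K=[-0.5703 0.0418; -0.0814 0.4465]  nu=[2.3647, -0.7419]  x^+=[-4.4364, -3.2838]  P^+=[0.2518 0.0359; 0.0359 0.3837]
step 2: x^-=[-5.0274, -3.2838]  P^-=[0.3572 0.1000; 0.1000 0.5137]  H_jac=[0.3099 0.0000; 0.0000 -0.1417]  S=[0.4743 -0.0044; -0.0044 0.3303]  K=[0.2330 -0.0398; 0.0633 -0.2195]  nu=[-3.7508, -1.4801]  x^+=[-5.8424, -3.1963]  P^+=[0.3308 0.0899; 0.0899 0.4958]
step 3: x^-=[-6.4178, -3.1963]  P^-=[0.4593 0.1741; 0.1741 0.6258]  H_jac=[0.9910 0.0000; 0.0000 -0.0547]  S=[0.8910 -0.0094; -0.0094 0.3219]  K=[0.5106 -0.0146; 0.1926 -0.1006]  nu=[-0.9258, 0.2085]  x^+=[-6.8936, -3.3956]  P^+=[0.2267 0.0855; 0.0855 0.5891]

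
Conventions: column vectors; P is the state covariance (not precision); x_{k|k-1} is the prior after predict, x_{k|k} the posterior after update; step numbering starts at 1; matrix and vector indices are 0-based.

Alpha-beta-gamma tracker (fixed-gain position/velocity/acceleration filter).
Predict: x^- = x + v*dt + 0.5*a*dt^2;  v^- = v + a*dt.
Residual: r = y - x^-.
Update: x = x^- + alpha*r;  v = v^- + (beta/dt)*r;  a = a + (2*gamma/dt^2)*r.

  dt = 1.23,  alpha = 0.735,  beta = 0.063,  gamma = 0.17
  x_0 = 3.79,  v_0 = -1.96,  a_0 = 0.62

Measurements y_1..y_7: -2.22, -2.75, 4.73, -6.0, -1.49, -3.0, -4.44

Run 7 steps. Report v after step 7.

step 1: x_pred=1.8482  r=-4.0682  x^+=-1.1419  v^+=-1.4058  a^+=-0.2943
step 2: x_pred=-3.0936  r=0.3436  x^+=-2.8411  v^+=-1.7501  a^+=-0.2170
step 3: x_pred=-5.1579  r=9.8879  x^+=2.1097  v^+=-1.5106  a^+=2.0051
step 4: x_pred=1.7684  r=-7.7684  x^+=-3.9414  v^+=0.5578  a^+=0.2593
step 5: x_pred=-3.0592  r=1.5692  x^+=-1.9058  v^+=0.9570  a^+=0.6119
step 6: x_pred=-0.2658  r=-2.7342  x^+=-2.2754  v^+=1.5697  a^+=-0.0025
step 7: x_pred=-0.3467  r=-4.0933  x^+=-3.3553  v^+=1.3569  a^+=-0.9225

v_post = 1.3569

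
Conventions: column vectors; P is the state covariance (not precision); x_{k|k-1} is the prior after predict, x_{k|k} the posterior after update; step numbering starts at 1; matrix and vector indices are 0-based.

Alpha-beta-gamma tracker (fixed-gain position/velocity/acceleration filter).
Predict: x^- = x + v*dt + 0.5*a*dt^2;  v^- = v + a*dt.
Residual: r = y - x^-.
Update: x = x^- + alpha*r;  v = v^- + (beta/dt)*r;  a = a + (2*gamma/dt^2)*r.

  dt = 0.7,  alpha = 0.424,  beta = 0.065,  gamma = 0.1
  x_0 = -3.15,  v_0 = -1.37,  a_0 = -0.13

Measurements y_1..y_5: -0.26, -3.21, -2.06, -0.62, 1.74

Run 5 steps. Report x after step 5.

step 1: x_pred=-4.1409  r=3.8809  x^+=-2.4954  v^+=-1.1006  a^+=1.4540
step 2: x_pred=-2.9096  r=-0.3004  x^+=-3.0370  v^+=-0.1107  a^+=1.3314
step 3: x_pred=-2.7883  r=0.7283  x^+=-2.4795  v^+=0.8889  a^+=1.6287
step 4: x_pred=-1.4582  r=0.8382  x^+=-1.1028  v^+=2.1068  a^+=1.9708
step 5: x_pred=0.8548  r=0.8852  x^+=1.2301  v^+=3.5685  a^+=2.3321

x_post = 1.2301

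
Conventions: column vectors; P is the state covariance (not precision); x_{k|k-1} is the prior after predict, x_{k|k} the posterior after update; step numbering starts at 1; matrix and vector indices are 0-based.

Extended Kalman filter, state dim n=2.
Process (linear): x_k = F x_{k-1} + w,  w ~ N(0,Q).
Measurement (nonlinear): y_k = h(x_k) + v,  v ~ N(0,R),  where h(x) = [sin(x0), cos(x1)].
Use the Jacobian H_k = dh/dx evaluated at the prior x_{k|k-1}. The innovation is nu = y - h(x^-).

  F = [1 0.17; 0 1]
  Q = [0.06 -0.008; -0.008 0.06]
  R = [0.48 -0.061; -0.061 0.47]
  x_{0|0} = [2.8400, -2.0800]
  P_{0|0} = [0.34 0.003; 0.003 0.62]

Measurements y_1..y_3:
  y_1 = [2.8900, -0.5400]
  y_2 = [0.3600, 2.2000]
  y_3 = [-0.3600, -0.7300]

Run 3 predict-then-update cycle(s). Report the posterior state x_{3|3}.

step 1: x^-=[2.4864, -2.0800]  P^-=[0.4189 0.1004; 0.1004 0.6800]  H_jac=[-0.7929 0.0000; 0.0000 0.8731]  S=[0.7434 -0.1305; -0.1305 0.9884]  K=[-0.4415 0.0304; -0.0017 0.6005]  nu=[2.2807, -0.0525]  x^+=[1.4778, -2.1153]  P^+=[0.2696 0.0472; 0.0472 0.3233]
step 2: x^-=[1.1182, -2.1153]  P^-=[0.3550 0.0942; 0.0942 0.3833]  H_jac=[0.4373 0.0000; 0.0000 0.8554]  S=[0.5479 -0.0258; -0.0258 0.7505]  K=[0.2888 0.1173; 0.0959 0.4402]  nu=[-0.5393, 2.7180]  x^+=[1.2812, -0.9705]  P^+=[0.3007 0.0438; 0.0438 0.2351]
step 3: x^-=[1.1162, -0.9705]  P^-=[0.3824 0.0758; 0.0758 0.2951]  H_jac=[0.4391 0.0000; 0.0000 0.8252]  S=[0.5537 -0.0335; -0.0335 0.6709]  K=[0.3098 0.1087; 0.0823 0.3670]  nu=[-1.2584, -1.2949]  x^+=[0.5855, -1.5494]  P^+=[0.3236 0.0390; 0.0390 0.2030]

x_post = [0.5855, -1.5494]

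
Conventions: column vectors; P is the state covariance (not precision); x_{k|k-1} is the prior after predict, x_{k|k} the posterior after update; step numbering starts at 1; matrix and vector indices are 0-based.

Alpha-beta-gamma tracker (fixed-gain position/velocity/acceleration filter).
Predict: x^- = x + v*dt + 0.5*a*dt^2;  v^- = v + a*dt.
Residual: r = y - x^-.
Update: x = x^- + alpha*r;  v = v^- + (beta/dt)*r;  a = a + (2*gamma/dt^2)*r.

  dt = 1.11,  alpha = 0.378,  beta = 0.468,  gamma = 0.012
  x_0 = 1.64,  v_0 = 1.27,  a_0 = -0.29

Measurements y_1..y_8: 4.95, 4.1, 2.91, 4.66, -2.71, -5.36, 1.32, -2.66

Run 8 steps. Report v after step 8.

step 1: x_pred=2.8710  r=2.0790  x^+=3.6569  v^+=1.8246  a^+=-0.2495
step 2: x_pred=5.5285  r=-1.4285  x^+=4.9885  v^+=0.9454  a^+=-0.2773
step 3: x_pred=5.8671  r=-2.9571  x^+=4.7493  v^+=-0.6092  a^+=-0.3349
step 4: x_pred=3.8667  r=0.7933  x^+=4.1666  v^+=-0.6465  a^+=-0.3195
step 5: x_pred=3.2521  r=-5.9621  x^+=0.9984  v^+=-3.5149  a^+=-0.4356
step 6: x_pred=-3.1715  r=-2.1885  x^+=-3.9987  v^+=-4.9212  a^+=-0.4782
step 7: x_pred=-9.7559  r=11.0759  x^+=-5.5692  v^+=-0.7822  a^+=-0.2625
step 8: x_pred=-6.5991  r=3.9391  x^+=-5.1101  v^+=0.5873  a^+=-0.1858

v_post = 0.5873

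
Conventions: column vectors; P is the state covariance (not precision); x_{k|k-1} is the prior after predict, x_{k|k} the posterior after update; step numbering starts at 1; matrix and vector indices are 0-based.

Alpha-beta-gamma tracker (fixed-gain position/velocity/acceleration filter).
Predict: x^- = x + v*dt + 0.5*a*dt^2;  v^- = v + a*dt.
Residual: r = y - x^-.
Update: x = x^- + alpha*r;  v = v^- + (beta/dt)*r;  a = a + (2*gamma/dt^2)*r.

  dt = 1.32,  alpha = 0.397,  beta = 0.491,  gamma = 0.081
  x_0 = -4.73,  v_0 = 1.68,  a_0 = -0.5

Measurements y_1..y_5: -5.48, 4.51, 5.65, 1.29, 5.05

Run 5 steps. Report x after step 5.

x_post = 6.5818

step 1: x_pred=-2.9480  r=-2.5320  x^+=-3.9532  v^+=0.0782  a^+=-0.7354
step 2: x_pred=-4.4907  r=9.0007  x^+=-0.9174  v^+=2.4554  a^+=0.1014
step 3: x_pred=2.4121  r=3.2379  x^+=3.6975  v^+=3.7937  a^+=0.4025
step 4: x_pred=9.0559  r=-7.7659  x^+=5.9728  v^+=1.4363  a^+=-0.3196
step 5: x_pred=7.5903  r=-2.5403  x^+=6.5818  v^+=0.0696  a^+=-0.5557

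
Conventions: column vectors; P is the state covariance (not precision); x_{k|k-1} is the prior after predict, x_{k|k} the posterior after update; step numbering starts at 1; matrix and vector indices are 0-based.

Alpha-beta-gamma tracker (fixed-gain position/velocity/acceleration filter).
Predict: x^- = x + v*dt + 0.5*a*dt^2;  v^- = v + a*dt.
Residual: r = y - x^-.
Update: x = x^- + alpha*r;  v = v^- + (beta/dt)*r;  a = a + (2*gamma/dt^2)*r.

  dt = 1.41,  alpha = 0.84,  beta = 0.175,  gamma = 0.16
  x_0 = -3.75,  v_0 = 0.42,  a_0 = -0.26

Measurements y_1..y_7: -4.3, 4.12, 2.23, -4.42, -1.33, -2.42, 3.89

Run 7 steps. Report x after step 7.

step 1: x_pred=-3.4163  r=-0.8837  x^+=-4.1586  v^+=-0.0563  a^+=-0.4022
step 2: x_pred=-4.6378  r=8.7578  x^+=2.7187  v^+=0.4635  a^+=1.0074
step 3: x_pred=4.3737  r=-2.1437  x^+=2.5730  v^+=1.6179  a^+=0.6623
step 4: x_pred=5.5126  r=-9.9326  x^+=-2.8308  v^+=1.3190  a^+=-0.9364
step 5: x_pred=-1.9018  r=0.5718  x^+=-1.4215  v^+=0.0697  a^+=-0.8443
step 6: x_pred=-2.1626  r=-0.2574  x^+=-2.3788  v^+=-1.1528  a^+=-0.8858
step 7: x_pred=-4.8848  r=8.7748  x^+=2.4860  v^+=-1.3127  a^+=0.5266

x_post = 2.4860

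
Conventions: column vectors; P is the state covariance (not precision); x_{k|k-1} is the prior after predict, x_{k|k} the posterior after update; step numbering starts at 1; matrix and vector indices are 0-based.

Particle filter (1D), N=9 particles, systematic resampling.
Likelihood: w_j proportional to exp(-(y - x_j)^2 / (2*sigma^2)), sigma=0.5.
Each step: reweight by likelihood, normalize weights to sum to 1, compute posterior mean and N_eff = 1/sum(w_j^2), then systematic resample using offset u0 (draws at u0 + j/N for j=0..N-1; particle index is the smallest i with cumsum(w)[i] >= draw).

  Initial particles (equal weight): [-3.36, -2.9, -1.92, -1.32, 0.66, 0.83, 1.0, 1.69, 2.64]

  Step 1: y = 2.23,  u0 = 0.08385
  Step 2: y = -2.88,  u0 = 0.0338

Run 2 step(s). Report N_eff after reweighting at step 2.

N_eff = 4.0000

step 1: w=[0.0000, 0.0000, 0.0000, 0.0000, 0.0054, 0.0147, 0.0360, 0.4140, 0.5300]  mean=2.1505  Neff=2.2038  idx=[7, 7, 7, 7, 8, 8, 8, 8, 8]
step 2: w=[0.2500, 0.2500, 0.2500, 0.2500, 0.0000, 0.0000, 0.0000, 0.0000, 0.0000]  mean=1.6900  Neff=4.0000  idx=[0, 0, 1, 1, 1, 2, 2, 3, 3]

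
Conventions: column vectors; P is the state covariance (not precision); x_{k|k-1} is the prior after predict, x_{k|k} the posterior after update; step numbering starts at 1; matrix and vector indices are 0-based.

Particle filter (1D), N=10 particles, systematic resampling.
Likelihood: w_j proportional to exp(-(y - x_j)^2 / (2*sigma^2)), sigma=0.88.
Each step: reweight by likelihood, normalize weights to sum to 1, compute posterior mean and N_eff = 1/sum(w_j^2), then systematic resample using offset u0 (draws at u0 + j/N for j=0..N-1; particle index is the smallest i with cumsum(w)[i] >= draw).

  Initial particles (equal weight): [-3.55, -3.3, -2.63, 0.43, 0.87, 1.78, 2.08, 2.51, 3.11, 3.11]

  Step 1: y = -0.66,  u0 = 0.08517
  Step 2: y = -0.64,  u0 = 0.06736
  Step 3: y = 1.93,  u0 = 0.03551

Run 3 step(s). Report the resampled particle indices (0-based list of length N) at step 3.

resampled_idx = [0, 1, 2, 4, 5, 6, 7, 8, 9, 9]

step 1: w=[0.0056, 0.0137, 0.1004, 0.5710, 0.2713, 0.0263, 0.0097, 0.0019, 0.0001, 0.0001]  mean=0.2251  Neff=2.4347  idx=[2, 3, 3, 3, 3, 3, 3, 4, 4, 5]
step 2: w=[0.0226, 0.1394, 0.1394, 0.1394, 0.1394, 0.1394, 0.1394, 0.0670, 0.0670, 0.0067]  mean=0.4286  Neff=7.9232  idx=[1, 2, 2, 3, 4, 4, 5, 6, 7, 8]
step 3: w=[0.0824, 0.0824, 0.0824, 0.0824, 0.0824, 0.0824, 0.0824, 0.0824, 0.1705, 0.1705]  mean=0.5800  Neff=8.8953  idx=[0, 1, 2, 4, 5, 6, 7, 8, 9, 9]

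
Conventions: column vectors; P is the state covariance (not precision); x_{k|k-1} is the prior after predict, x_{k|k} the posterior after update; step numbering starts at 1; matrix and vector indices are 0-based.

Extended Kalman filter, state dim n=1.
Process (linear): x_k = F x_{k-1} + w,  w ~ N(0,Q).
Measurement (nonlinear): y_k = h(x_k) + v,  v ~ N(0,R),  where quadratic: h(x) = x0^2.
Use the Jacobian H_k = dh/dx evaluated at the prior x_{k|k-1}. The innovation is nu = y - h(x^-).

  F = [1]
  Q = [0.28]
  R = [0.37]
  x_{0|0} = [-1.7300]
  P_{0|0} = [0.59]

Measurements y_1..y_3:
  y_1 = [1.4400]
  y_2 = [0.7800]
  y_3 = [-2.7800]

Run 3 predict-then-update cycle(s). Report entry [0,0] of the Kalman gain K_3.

step 1: x^-=[-1.7300]  P^-=[0.8700]  H_jac=[-3.4600]  S=[10.7853]  K=[-0.2791]  nu=[-1.5529]  x^+=[-1.2966]  P^+=[0.0298]
step 2: x^-=[-1.2966]  P^-=[0.3098]  H_jac=[-2.5932]  S=[2.4536]  K=[-0.3275]  nu=[-0.9011]  x^+=[-1.0015]  P^+=[0.0467]
step 3: x^-=[-1.0015]  P^-=[0.3267]  H_jac=[-2.0030]  S=[1.6808]  K=[-0.3894]  nu=[-3.7830]  x^+=[0.4714]  P^+=[0.0719]

K[0,0] = -0.3894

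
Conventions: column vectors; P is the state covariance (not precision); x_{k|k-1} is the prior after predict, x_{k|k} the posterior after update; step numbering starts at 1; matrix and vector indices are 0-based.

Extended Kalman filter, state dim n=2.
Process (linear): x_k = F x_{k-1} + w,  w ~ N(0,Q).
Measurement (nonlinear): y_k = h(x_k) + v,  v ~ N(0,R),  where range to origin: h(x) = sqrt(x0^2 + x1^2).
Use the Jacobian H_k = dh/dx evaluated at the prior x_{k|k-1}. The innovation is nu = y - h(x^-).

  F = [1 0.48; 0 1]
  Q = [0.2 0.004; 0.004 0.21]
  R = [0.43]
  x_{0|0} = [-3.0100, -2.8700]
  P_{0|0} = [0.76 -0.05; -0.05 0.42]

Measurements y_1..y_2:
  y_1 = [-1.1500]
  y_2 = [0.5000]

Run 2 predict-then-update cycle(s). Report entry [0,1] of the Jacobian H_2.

step 1: x^-=[-4.3876, -2.8700]  P^-=[1.0088 0.1556; 0.1556 0.6300]  H_jac=[-0.8369 -0.5474]  S=[1.4678]  K=[-0.6332; -0.3237]  nu=[-6.3929]  x^+=[-0.3398, -0.8009]  P^+=[0.4203 -0.1452; -0.1452 0.4762]
step 2: x^-=[-0.7242, -0.8009]  P^-=[0.5906 0.0874; 0.0874 0.6862]  H_jac=[-0.6707 -0.7417]  S=[1.1602]  K=[-0.3973; -0.4892]  nu=[-0.5798]  x^+=[-0.4939, -0.5172]  P^+=[0.4075 -0.1381; -0.1381 0.4086]

H_jac[0,1] = -0.7417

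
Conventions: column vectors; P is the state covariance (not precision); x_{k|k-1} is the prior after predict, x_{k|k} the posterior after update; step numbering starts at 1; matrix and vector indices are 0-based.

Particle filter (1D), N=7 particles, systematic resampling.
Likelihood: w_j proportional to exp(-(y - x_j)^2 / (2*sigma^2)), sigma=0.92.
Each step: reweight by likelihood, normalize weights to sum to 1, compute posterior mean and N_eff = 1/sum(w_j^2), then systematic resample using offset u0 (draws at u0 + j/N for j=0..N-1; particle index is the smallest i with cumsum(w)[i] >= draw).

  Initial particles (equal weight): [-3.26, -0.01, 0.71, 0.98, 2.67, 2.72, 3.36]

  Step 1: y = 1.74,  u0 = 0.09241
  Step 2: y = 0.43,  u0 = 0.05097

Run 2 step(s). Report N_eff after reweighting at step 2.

step 1: w=[0.0000, 0.0587, 0.1916, 0.2550, 0.2152, 0.2034, 0.0761]  mean=1.7687  Neff=5.0343  idx=[2, 2, 3, 4, 4, 5, 6]
step 2: w=[0.3292, 0.3292, 0.2884, 0.0178, 0.0178, 0.0156, 0.0022]  mean=0.8946  Neff=3.3252  idx=[0, 0, 1, 1, 1, 2, 2]

N_eff = 3.3252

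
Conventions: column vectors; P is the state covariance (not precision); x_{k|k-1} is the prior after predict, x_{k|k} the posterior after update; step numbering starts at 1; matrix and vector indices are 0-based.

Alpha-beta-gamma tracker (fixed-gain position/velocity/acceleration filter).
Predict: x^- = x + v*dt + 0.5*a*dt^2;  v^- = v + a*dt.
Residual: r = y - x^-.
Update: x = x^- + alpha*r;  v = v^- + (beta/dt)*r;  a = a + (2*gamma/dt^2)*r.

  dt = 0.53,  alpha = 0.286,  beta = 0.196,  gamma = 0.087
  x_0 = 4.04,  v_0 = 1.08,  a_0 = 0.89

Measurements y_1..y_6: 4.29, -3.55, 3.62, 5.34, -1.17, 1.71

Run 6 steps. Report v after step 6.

step 1: x_pred=4.7374  r=-0.4474  x^+=4.6094  v^+=1.3862  a^+=0.6129
step 2: x_pred=5.4302  r=-8.9802  x^+=2.8619  v^+=-1.6099  a^+=-4.9498
step 3: x_pred=1.3134  r=2.3066  x^+=1.9731  v^+=-3.3803  a^+=-3.5210
step 4: x_pred=-0.3130  r=5.6530  x^+=1.3038  v^+=-3.1559  a^+=-0.0194
step 5: x_pred=-0.3716  r=-0.7984  x^+=-0.6000  v^+=-3.4615  a^+=-0.5139
step 6: x_pred=-2.5067  r=4.2167  x^+=-1.3007  v^+=-2.1744  a^+=2.0981

v_post = -2.1744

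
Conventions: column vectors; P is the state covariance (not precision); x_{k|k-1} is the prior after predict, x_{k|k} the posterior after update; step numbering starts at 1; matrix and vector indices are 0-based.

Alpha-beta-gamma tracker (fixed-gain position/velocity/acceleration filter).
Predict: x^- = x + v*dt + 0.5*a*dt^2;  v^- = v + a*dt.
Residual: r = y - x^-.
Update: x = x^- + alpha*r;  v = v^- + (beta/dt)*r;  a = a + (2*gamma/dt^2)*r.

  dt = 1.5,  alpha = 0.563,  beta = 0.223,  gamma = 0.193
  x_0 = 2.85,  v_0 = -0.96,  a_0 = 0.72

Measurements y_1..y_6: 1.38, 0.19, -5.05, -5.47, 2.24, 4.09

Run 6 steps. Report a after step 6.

step 1: x_pred=2.2200  r=-0.8400  x^+=1.7471  v^+=-0.0049  a^+=0.5759
step 2: x_pred=2.3876  r=-2.1976  x^+=1.1504  v^+=0.5322  a^+=0.1989
step 3: x_pred=2.1725  r=-7.2225  x^+=-1.8938  v^+=-0.2432  a^+=-1.0402
step 4: x_pred=-3.4288  r=-2.0412  x^+=-4.5780  v^+=-2.1069  a^+=-1.3904
step 5: x_pred=-9.3025  r=11.5425  x^+=-2.8041  v^+=-2.4765  a^+=0.5898
step 6: x_pred=-5.8553  r=9.9453  x^+=-0.2561  v^+=-0.1132  a^+=2.2960

a_post = 2.2960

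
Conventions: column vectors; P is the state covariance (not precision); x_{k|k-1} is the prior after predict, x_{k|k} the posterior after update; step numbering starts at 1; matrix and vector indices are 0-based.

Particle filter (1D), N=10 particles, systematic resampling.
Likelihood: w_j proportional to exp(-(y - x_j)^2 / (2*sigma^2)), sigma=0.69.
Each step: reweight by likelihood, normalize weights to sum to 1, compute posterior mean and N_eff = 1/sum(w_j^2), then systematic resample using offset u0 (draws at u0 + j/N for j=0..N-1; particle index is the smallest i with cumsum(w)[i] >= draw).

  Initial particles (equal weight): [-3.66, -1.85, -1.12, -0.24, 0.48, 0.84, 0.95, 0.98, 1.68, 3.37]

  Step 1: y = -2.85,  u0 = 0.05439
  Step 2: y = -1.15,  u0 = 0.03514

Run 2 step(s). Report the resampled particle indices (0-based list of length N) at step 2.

resampled_idx = [6, 6, 7, 7, 8, 8, 8, 9, 9, 9]

step 1: w=[0.5604, 0.3905, 0.0482, 0.0009, 0.0000, 0.0000, 0.0000, 0.0000, 0.0000, 0.0000]  mean=-2.8278  Neff=2.1326  idx=[0, 0, 0, 0, 0, 0, 1, 1, 1, 2]
step 2: w=[0.0005, 0.0005, 0.0005, 0.0005, 0.0005, 0.0005, 0.2135, 0.2135, 0.2135, 0.3568]  mean=-1.5948  Neff=3.7883  idx=[6, 6, 7, 7, 8, 8, 8, 9, 9, 9]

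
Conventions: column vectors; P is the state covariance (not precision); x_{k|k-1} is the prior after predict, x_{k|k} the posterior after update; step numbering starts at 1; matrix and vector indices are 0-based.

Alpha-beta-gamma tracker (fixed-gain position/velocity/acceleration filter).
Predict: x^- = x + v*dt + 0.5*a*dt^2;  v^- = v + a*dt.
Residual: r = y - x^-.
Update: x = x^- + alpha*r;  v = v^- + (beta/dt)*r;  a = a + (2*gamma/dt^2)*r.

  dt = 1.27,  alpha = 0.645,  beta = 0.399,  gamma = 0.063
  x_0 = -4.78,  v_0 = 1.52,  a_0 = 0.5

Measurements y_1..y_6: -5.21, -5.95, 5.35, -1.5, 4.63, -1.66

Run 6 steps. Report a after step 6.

a_post = -0.5461

step 1: x_pred=-2.4464  r=-2.7636  x^+=-4.2289  v^+=1.2867  a^+=0.2841
step 2: x_pred=-2.3656  r=-3.5844  x^+=-4.6775  v^+=0.5214  a^+=0.0041
step 3: x_pred=-4.0120  r=9.3620  x^+=2.0265  v^+=3.4679  a^+=0.7355
step 4: x_pred=7.0239  r=-8.5239  x^+=1.5260  v^+=1.7240  a^+=0.0696
step 5: x_pred=3.7716  r=0.8584  x^+=4.3253  v^+=2.0820  a^+=0.1366
step 6: x_pred=7.0796  r=-8.7396  x^+=1.4426  v^+=-0.4902  a^+=-0.5461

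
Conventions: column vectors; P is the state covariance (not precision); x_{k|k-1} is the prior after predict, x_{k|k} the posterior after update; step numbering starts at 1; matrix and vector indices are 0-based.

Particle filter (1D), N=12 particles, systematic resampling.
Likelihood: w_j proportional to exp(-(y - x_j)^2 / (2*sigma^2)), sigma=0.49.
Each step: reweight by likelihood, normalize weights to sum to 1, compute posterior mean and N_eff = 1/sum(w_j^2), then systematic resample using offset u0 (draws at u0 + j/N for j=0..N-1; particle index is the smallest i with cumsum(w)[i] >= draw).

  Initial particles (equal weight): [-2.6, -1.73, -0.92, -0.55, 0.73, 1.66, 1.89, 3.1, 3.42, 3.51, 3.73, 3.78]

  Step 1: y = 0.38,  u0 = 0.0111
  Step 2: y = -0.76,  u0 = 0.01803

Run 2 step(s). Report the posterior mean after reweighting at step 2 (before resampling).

post_mean = -0.6331

step 1: w=[0.0000, 0.0001, 0.0293, 0.1633, 0.7662, 0.0326, 0.0086, 0.0000, 0.0000, 0.0000, 0.0000, 0.0000]  mean=0.5127  Neff=1.6242  idx=[2, 3, 3, 4, 4, 4, 4, 4, 4, 4, 4, 4]
step 2: w=[0.3314, 0.3189, 0.3189, 0.0034, 0.0034, 0.0034, 0.0034, 0.0034, 0.0034, 0.0034, 0.0034, 0.0034]  mean=-0.6331  Neff=3.1922  idx=[0, 0, 0, 0, 1, 1, 1, 1, 2, 2, 2, 2]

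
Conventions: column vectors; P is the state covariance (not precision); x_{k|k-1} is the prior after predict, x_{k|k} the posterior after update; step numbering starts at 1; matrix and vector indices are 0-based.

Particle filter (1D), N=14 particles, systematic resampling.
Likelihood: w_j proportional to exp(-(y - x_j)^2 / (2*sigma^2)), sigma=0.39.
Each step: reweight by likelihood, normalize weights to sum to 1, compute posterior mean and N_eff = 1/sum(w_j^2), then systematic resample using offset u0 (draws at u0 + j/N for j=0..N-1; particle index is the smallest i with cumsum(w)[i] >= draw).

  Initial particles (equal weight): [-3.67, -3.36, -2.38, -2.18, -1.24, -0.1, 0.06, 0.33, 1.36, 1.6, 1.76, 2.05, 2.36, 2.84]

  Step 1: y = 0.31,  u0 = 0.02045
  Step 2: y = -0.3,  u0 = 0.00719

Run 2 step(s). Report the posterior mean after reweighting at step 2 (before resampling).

step 1: w=[0.0000, 0.0000, 0.0000, 0.0000, 0.0002, 0.2377, 0.3364, 0.4126, 0.0110, 0.0017, 0.0004, 0.0000, 0.0000, 0.0000]  mean=0.1509  Neff=2.9412  idx=[5, 5, 5, 5, 6, 6, 6, 6, 7, 7, 7, 7, 7, 7]
step 2: w=[0.1132, 0.1132, 0.1132, 0.1132, 0.0843, 0.0843, 0.0843, 0.0843, 0.0350, 0.0350, 0.0350, 0.0350, 0.0350, 0.0350]  mean=0.0443  Neff=11.4916  idx=[0, 0, 1, 1, 2, 3, 3, 4, 5, 6, 7, 8, 10, 12]

post_mean = 0.0443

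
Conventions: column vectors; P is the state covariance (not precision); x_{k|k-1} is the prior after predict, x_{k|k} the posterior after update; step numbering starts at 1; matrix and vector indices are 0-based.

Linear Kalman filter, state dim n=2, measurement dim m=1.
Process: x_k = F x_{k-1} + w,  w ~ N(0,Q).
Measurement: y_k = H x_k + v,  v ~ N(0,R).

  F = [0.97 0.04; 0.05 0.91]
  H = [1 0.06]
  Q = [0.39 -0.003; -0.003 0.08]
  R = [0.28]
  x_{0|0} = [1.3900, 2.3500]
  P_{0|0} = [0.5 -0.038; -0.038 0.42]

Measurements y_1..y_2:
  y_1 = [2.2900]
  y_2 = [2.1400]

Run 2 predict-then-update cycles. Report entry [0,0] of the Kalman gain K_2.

K[0,0] = 0.6763

step 1: x^-=[1.4423, 2.2080]  P^-=[0.8582 0.0029; 0.0029 0.4256]  S=[1.1401]  K=[0.7529; 0.0250]  nu=[0.7152]  x^+=[1.9808, 2.2259]  P^+=[0.2119 -0.0185; -0.0185 0.4249]
step 2: x^-=[2.0104, 2.1246]  P^-=[0.5886 0.0064; 0.0064 0.4307]  S=[0.8710]  K=[0.6763; 0.0370]  nu=[0.0021]  x^+=[2.0118, 2.1246]  P^+=[0.1903 -0.0154; -0.0154 0.4295]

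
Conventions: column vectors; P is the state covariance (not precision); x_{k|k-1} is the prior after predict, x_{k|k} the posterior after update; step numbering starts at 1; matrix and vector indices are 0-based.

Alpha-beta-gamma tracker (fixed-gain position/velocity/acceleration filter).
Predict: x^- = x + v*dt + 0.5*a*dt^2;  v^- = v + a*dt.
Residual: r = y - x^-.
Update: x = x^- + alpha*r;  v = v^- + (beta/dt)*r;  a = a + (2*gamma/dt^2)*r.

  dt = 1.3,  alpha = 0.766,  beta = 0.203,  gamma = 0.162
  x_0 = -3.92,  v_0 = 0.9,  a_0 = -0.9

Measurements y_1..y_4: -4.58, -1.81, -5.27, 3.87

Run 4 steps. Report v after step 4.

step 1: x_pred=-3.5105  r=-1.0695  x^+=-4.3297  v^+=-0.4370  a^+=-1.1050
step 2: x_pred=-5.8316  r=4.0216  x^+=-2.7511  v^+=-1.2456  a^+=-0.3340
step 3: x_pred=-4.6526  r=-0.6174  x^+=-5.1255  v^+=-1.7762  a^+=-0.4524
step 4: x_pred=-7.8169  r=11.6869  x^+=1.1353  v^+=-0.5394  a^+=1.7882

v_post = -0.5394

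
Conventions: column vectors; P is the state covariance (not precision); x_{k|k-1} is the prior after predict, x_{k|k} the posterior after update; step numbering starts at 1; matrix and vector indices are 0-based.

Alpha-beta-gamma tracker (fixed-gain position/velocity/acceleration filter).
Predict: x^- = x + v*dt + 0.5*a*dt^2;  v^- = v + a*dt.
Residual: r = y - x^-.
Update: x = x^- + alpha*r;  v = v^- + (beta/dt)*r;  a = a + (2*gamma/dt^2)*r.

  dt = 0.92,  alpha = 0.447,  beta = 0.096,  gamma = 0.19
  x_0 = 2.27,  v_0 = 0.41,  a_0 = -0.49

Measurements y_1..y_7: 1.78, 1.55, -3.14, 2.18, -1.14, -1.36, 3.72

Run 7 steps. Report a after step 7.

a_post = 6.3938

step 1: x_pred=2.4398  r=-0.6598  x^+=2.1449  v^+=-0.1097  a^+=-0.7862
step 2: x_pred=1.7113  r=-0.1613  x^+=1.6392  v^+=-0.8498  a^+=-0.8586
step 3: x_pred=0.4940  r=-3.6340  x^+=-1.1304  v^+=-2.0190  a^+=-2.4902
step 4: x_pred=-4.0417  r=6.2217  x^+=-1.2606  v^+=-3.6607  a^+=0.3031
step 5: x_pred=-4.5001  r=3.3601  x^+=-2.9982  v^+=-3.0312  a^+=1.8117
step 6: x_pred=-5.0201  r=3.6601  x^+=-3.3840  v^+=-0.9825  a^+=3.4550
step 7: x_pred=-2.8258  r=6.5458  x^+=0.1002  v^+=2.8791  a^+=6.3938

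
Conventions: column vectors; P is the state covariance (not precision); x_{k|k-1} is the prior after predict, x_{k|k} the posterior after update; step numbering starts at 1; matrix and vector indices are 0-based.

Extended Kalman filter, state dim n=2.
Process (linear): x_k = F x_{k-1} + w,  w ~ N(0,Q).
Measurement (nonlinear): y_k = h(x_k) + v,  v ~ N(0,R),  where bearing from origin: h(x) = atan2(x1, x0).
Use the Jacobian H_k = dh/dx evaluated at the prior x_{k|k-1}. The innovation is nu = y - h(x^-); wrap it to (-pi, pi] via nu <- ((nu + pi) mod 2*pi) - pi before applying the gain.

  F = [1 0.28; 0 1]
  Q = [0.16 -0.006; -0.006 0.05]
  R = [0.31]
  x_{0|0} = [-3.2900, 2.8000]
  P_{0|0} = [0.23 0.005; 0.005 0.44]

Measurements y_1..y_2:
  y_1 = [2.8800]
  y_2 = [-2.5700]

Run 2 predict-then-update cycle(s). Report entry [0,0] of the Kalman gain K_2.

K[0,0] = -0.5092

step 1: x^-=[-2.5060, 2.8000]  P^-=[0.4273 0.1222; 0.1222 0.4900]  H_jac=[-0.1983 -0.1775]  S=[0.3508]  K=[-0.3033; -0.3169]  nu=[0.5792]  x^+=[-2.6817, 2.6164]  P^+=[0.3950 0.0885; 0.0885 0.4548]
step 2: x^-=[-1.9491, 2.6164]  P^-=[0.6402 0.2098; 0.2098 0.5048]  H_jac=[-0.2458 -0.1831]  S=[0.3845]  K=[-0.5092; -0.3745]  nu=[1.5021]  x^+=[-2.7140, 2.0539]  P^+=[0.5405 0.1365; 0.1365 0.4508]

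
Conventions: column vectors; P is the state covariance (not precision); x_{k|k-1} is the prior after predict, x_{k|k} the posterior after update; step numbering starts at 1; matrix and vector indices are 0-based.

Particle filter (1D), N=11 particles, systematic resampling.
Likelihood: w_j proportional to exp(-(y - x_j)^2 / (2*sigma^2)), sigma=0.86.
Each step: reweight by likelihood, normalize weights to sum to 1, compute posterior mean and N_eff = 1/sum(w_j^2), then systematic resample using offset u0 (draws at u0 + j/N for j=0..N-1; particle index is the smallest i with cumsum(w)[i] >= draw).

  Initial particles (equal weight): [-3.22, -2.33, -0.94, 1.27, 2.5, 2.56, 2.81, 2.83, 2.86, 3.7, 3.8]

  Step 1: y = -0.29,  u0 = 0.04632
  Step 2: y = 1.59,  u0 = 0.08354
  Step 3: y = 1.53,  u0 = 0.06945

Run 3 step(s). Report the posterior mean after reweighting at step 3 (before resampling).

post_mean = 1.2700

step 1: w=[0.0030, 0.0588, 0.7361, 0.1890, 0.0051, 0.0040, 0.0015, 0.0014, 0.0012, 0.0000, 0.0000]  mean=-0.5638  Neff=1.7210  idx=[1, 2, 2, 2, 2, 2, 2, 2, 2, 3, 3]
step 2: w=[0.0000, 0.0067, 0.0067, 0.0067, 0.0067, 0.0067, 0.0067, 0.0067, 0.0067, 0.4732, 0.4732]  mean=1.1516  Neff=2.2311  idx=[9, 9, 9, 9, 9, 10, 10, 10, 10, 10, 10]
step 3: w=[0.0909, 0.0909, 0.0909, 0.0909, 0.0909, 0.0909, 0.0909, 0.0909, 0.0909, 0.0909, 0.0909]  mean=1.2700  Neff=11.0000  idx=[0, 1, 2, 3, 4, 5, 6, 7, 8, 9, 10]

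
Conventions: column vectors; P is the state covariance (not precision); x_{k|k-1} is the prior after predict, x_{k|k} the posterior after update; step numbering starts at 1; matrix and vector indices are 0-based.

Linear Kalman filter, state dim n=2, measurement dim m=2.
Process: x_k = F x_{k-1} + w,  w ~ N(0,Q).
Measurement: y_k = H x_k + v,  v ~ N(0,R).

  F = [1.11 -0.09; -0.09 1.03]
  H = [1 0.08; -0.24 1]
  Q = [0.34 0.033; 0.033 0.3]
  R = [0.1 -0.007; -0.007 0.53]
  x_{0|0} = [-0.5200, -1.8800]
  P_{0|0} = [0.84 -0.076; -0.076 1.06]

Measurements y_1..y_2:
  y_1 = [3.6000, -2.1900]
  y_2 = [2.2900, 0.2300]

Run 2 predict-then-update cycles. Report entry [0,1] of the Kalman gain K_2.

K[0,1] = -0.0535

step 1: x^-=[-0.4080, -1.8896]  P^-=[1.3987 -0.2367; -0.2367 1.4454]  S=[1.4701 -0.4592; -0.4592 2.1696]  K=[0.9168 -0.0698; 0.1434 0.7228]  nu=[4.1592, -0.3983]  x^+=[3.4328, -1.5810]  P^+=[0.0938 -0.0209; -0.0209 0.3770]
step 2: x^-=[3.9527, -1.9374]  P^-=[0.4628 -0.0354; -0.0354 0.7046]  S=[0.5617 -0.0964; -0.0964 1.2783]  K=[0.8098 -0.0535; 0.1349 0.5681]  nu=[-1.5077, 3.1160]  x^+=[2.5651, -0.3707]  P^+=[0.0825 -0.0142; -0.0142 0.2967]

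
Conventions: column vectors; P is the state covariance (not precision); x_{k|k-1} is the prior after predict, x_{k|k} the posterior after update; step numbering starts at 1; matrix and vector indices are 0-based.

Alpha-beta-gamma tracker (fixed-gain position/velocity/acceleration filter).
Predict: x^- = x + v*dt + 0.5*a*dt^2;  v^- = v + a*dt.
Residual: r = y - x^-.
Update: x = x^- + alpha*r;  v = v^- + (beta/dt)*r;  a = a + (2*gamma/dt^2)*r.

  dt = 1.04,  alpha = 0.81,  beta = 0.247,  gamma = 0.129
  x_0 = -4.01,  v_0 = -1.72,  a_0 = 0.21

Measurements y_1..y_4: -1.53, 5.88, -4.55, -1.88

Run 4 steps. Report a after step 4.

a_post = -0.6947

step 1: x_pred=-5.6852  r=4.1552  x^+=-2.3195  v^+=-0.5147  a^+=1.2012
step 2: x_pred=-2.2052  r=8.0852  x^+=4.3438  v^+=2.6547  a^+=3.1298
step 3: x_pred=8.7973  r=-13.3473  x^+=-2.0140  v^+=2.7397  a^+=-0.0540
step 4: x_pred=0.8061  r=-2.6861  x^+=-1.3696  v^+=2.0456  a^+=-0.6947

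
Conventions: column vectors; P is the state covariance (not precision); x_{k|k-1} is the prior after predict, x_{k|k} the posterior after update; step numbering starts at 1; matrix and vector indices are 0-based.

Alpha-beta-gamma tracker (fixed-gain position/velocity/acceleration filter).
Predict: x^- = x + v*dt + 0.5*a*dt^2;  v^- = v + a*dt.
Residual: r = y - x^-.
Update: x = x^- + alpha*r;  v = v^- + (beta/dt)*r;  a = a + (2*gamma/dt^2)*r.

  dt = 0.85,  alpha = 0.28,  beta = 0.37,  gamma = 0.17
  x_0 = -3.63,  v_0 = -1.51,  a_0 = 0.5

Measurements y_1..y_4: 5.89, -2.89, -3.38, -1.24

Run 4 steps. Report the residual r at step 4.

resid = -7.3106

step 1: x_pred=-4.7329  r=10.6229  x^+=-1.7585  v^+=3.5391  a^+=5.4990
step 2: x_pred=3.2363  r=-6.1263  x^+=1.5209  v^+=5.5465  a^+=2.6161
step 3: x_pred=7.1805  r=-10.5605  x^+=4.2235  v^+=3.1732  a^+=-2.3536
step 4: x_pred=6.0706  r=-7.3106  x^+=4.0236  v^+=-2.0096  a^+=-5.7938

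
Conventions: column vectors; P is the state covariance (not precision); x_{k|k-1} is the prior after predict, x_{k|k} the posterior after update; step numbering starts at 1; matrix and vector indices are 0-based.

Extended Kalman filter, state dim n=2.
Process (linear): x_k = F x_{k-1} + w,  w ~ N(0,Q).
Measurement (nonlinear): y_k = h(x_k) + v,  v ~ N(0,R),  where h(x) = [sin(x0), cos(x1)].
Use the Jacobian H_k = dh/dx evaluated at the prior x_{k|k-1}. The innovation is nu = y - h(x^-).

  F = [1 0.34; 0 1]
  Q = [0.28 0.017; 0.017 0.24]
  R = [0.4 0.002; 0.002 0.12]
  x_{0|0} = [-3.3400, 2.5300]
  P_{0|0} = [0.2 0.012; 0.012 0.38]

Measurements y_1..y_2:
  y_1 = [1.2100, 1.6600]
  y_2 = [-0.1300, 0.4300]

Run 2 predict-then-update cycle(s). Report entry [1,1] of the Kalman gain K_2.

step 1: x^-=[-2.4798, 2.5300]  P^-=[0.5321 0.1582; 0.1582 0.6200]  H_jac=[-0.7889 0.0000; 0.0000 -0.5742]  S=[0.7311 0.0737; 0.0737 0.3244]  K=[-0.5587 -0.1532; -0.0615 -1.0834]  nu=[1.8245, 2.4787]  x^+=[-3.8788, -0.2678]  P^+=[0.2837 0.0340; 0.0340 0.2266]
step 2: x^-=[-3.9698, -0.2678]  P^-=[0.6130 0.1280; 0.1280 0.4666]  H_jac=[-0.6762 0.0000; 0.0000 0.2646]  S=[0.6803 -0.0209; -0.0209 0.1527]  K=[-0.6050 0.1390; -0.1028 0.7946]  nu=[-0.8667, -0.5344]  x^+=[-3.5197, -0.6033]  P^+=[0.3575 0.0585; 0.0585 0.3596]

K[1,1] = 0.7946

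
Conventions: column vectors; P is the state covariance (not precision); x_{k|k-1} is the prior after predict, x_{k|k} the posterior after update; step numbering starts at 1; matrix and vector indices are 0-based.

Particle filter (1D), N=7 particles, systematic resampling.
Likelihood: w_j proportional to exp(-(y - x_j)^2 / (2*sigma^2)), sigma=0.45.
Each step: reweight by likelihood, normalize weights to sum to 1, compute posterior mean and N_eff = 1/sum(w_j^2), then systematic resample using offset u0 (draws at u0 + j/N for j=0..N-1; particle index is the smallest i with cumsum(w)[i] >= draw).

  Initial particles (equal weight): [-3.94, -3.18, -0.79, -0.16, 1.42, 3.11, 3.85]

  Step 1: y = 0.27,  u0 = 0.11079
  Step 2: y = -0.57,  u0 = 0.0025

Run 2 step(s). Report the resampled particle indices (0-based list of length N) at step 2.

resampled_idx = [0, 0, 1, 2, 3, 4, 5]

step 1: w=[0.0000, 0.0000, 0.0850, 0.8630, 0.0520, 0.0000, 0.0000]  mean=-0.1314  Neff=1.3251  idx=[3, 3, 3, 3, 3, 3, 4]
step 2: w=[0.1667, 0.1667, 0.1667, 0.1667, 0.1667, 0.1667, 0.0000]  mean=-0.1600  Neff=6.0002  idx=[0, 0, 1, 2, 3, 4, 5]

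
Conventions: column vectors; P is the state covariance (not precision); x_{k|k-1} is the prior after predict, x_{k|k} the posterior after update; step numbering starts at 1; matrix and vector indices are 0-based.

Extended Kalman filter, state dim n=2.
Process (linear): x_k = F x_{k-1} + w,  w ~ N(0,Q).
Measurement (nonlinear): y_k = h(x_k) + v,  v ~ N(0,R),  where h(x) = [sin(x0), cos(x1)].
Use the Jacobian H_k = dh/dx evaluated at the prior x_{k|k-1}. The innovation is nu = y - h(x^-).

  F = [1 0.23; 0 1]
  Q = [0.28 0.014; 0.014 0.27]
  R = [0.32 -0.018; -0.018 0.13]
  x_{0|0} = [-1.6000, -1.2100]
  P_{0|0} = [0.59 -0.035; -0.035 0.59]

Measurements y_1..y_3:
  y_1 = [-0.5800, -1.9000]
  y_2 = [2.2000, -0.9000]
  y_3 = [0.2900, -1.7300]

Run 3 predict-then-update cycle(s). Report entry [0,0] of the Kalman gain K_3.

step 1: x^-=[-1.8783, -1.2100]  P^-=[0.8851 0.1147; 0.1147 0.8600]  H_jac=[-0.3027 0.0000; 0.0000 0.9356]  S=[0.4011 -0.0505; -0.0505 0.8828]  K=[-0.6574 0.0840; 0.0284 0.9130]  nu=[0.3731, -2.2530]  x^+=[-2.3127, -3.2565]  P^+=[0.7000 0.0243; 0.0243 0.1263]
step 2: x^-=[-3.0617, -3.2565]  P^-=[0.9979 0.0674; 0.0674 0.3963]  H_jac=[-0.9968 0.0000; 0.0000 -0.1147]  S=[1.3115 -0.0103; -0.0103 0.1352]  K=[-0.7593 -0.1150; -0.0539 -0.3403]  nu=[2.2798, 0.0934]  x^+=[-4.8036, -3.4111]  P^+=[0.2417 0.0112; 0.0112 0.3772]
step 3: x^-=[-5.5881, -3.4111]  P^-=[0.5468 0.1119; 0.1119 0.6472]  H_jac=[0.7680 0.0000; 0.0000 -0.2663]  S=[0.6425 -0.0409; -0.0409 0.1759]  K=[0.6524 -0.0178; 0.0725 -0.9630]  nu=[-0.3504, -0.7661]  x^+=[-5.8032, -2.6988]  P^+=[0.2723 0.0528; 0.0528 0.4750]

K[0,0] = 0.6524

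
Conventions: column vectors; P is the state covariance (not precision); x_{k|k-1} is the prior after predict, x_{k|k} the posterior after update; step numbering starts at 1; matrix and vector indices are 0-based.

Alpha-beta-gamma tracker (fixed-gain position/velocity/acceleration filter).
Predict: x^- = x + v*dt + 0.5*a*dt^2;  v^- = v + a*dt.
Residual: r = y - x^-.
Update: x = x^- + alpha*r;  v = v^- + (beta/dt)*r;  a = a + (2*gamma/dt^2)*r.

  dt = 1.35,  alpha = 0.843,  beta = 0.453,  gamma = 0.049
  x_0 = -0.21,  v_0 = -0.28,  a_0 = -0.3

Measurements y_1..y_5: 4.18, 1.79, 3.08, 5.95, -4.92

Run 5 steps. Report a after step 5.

step 1: x_pred=-0.8614  r=5.0414  x^+=3.3885  v^+=1.0067  a^+=-0.0289
step 2: x_pred=4.7211  r=-2.9311  x^+=2.2502  v^+=-0.0159  a^+=-0.1865
step 3: x_pred=2.0587  r=1.0213  x^+=2.9197  v^+=0.0750  a^+=-0.1316
step 4: x_pred=2.9009  r=3.0491  x^+=5.4713  v^+=0.9204  a^+=0.0323
step 5: x_pred=6.7433  r=-11.6633  x^+=-3.0889  v^+=-2.9496  a^+=-0.5948

a_post = -0.5948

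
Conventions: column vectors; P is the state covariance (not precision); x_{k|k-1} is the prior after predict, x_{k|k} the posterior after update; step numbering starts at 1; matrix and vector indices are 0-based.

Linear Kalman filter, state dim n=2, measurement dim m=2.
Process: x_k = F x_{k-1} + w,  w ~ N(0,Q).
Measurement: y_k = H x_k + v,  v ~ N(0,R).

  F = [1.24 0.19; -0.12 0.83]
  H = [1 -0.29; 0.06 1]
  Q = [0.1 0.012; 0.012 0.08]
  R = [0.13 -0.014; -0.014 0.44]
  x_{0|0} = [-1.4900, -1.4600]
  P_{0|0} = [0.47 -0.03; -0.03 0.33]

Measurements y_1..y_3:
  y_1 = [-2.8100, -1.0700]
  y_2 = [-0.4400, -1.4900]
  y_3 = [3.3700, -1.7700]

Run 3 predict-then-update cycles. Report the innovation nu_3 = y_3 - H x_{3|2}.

step 1: x^-=[-2.1250, -1.0330]  P^-=[0.8204 -0.0361; -0.0361 0.3201]  S=[0.9983 -0.0931; -0.0931 0.7587]  K=[0.8436 0.1208; -0.0911 0.4078]  nu=[-0.9846, 0.0905]  x^+=[-2.9446, -0.9064]  P^+=[0.1179 0.0343; 0.0343 0.1787]
step 2: x^-=[-3.8236, -0.3989]  P^-=[0.3039 0.0571; 0.0571 0.1980]  S=[0.4174 0.0029; 0.0029 0.6459]  K=[0.6876 0.1135; -0.0029 0.3118]  nu=[3.2679, -0.8616]  x^+=[-1.6745, -0.6771]  P^+=[0.0978 0.0345; 0.0345 0.1352]
step 3: x^-=[-2.2051, -0.3611]  P^-=[0.2715 0.0534; 0.0534 0.1677]  S=[0.3846 0.0062; 0.0062 0.6151]  K=[0.6639 0.1067; 0.0081 0.2777]  nu=[5.4704, -1.2766]  x^+=[1.2904, -0.6715]  P^+=[0.0941 0.0320; 0.0320 0.1202]

innov = [5.4704, -1.2766]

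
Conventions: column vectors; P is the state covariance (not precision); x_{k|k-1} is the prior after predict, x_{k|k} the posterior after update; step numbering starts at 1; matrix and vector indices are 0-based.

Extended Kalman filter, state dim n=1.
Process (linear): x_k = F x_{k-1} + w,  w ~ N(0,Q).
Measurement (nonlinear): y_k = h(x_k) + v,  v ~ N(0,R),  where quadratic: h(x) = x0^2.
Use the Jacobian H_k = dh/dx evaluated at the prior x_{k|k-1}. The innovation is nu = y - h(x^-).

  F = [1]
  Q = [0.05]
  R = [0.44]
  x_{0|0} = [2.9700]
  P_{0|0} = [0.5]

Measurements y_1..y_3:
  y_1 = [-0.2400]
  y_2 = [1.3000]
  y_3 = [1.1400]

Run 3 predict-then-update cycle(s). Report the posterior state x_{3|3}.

x_post = [1.1907]

step 1: x^-=[2.9700]  P^-=[0.5500]  H_jac=[5.9400]  S=[19.8460]  K=[0.1646]  nu=[-9.0609]  x^+=[1.4784]  P^+=[0.0122]
step 2: x^-=[1.4784]  P^-=[0.0622]  H_jac=[2.9568]  S=[0.9838]  K=[0.1869]  nu=[-0.8857]  x^+=[1.3128]  P^+=[0.0278]
step 3: x^-=[1.3128]  P^-=[0.0778]  H_jac=[2.6257]  S=[0.9765]  K=[0.2092]  nu=[-0.5836]  x^+=[1.1907]  P^+=[0.0351]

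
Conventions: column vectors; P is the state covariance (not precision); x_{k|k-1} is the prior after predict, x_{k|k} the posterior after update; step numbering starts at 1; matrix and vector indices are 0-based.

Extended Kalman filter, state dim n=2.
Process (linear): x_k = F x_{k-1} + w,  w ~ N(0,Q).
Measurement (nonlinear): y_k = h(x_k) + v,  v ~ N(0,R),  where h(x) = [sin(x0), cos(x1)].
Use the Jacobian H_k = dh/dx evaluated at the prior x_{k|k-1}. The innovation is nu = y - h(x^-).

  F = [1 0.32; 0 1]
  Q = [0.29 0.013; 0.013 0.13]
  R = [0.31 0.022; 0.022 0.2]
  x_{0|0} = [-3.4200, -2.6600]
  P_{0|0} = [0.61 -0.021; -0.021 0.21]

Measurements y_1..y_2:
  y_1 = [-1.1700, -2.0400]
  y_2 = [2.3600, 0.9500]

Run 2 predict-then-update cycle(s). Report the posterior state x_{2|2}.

step 1: x^-=[-4.2712, -2.6600]  P^-=[0.9081 0.0592; 0.0592 0.3400]  H_jac=[-0.4270 0.0000; 0.0000 0.4632]  S=[0.4756 0.0103; 0.0103 0.2729]  K=[-0.8182 0.1313; -0.0657 0.5795]  nu=[-2.0742, -1.1537]  x^+=[-2.7256, -3.1923]  P^+=[0.5872 0.0178; 0.0178 0.2471]
step 2: x^-=[-3.7471, -3.1923]  P^-=[0.9139 0.1099; 0.1099 0.3771]  H_jac=[-0.8222 0.0000; 0.0000 -0.0507]  S=[0.9278 0.0266; 0.0266 0.2010]  K=[-0.8122 0.0797; -0.0950 -0.0825]  nu=[1.7908, 1.9487]  x^+=[-5.0462, -3.5232]  P^+=[0.3041 0.0380; 0.0380 0.3669]

x_post = [-5.0462, -3.5232]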